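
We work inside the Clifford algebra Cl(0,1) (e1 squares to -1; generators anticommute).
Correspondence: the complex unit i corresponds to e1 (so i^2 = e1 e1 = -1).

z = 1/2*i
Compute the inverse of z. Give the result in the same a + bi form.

In blades: z = 1/2*e1.
With qbar = -1/2*e1 (scalar fixed, mapped units negated), z qbar = 1/4 (the sum of squared coefficients), so z^-1 = qbar / (1/4) = -2*e1; translating back:
Answer: -2i


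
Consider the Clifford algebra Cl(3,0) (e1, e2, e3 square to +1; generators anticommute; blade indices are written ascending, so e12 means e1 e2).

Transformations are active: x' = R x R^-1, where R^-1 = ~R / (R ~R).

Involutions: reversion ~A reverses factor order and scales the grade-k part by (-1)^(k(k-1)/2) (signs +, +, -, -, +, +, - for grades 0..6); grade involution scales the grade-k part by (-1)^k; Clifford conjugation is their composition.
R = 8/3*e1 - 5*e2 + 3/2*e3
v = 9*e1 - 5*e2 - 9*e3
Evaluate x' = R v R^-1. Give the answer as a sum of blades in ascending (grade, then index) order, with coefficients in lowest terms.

~R = 8/3*e1 - 5*e2 + 3/2*e3, and R ~R = 1237/36, so R^-1 = ~R / (1237/36).
R v = 71/2 + 95/3*e12 - 75/2*e13 + 105/2*e23
Answer: -4317/1237*e1 - 6595/1237*e2 + 14967/1237*e3


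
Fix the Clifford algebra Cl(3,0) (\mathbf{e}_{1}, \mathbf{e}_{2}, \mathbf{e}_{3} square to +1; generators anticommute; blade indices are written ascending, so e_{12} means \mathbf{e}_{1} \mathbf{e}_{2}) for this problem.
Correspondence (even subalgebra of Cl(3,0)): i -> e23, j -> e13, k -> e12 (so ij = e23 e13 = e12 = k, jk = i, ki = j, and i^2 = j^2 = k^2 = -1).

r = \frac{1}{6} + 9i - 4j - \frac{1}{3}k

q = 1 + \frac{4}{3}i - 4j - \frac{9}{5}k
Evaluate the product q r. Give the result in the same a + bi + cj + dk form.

In blades: q = 1 - \frac{9}{5} e_{12} - 4 e_{13} + \frac{4}{3} e_{23}, r = \frac{1}{6} - \frac{1}{3} e_{12} - 4 e_{13} + 9 e_{23}.
Distribute q over r term by term (generator squares from the signature, products reordered to ascending indices): (1)*r = \frac{1}{6} - \frac{1}{3} e_{12} - 4 e_{13} + 9 e_{23}; (-\frac{9}{5} e_{12})*r = -\frac{3}{5} - \frac{3}{10} e_{12} - \frac{81}{5} e_{13} - \frac{36}{5} e_{23}; (-4 e_{13})*r = -16 + 36 e_{12} - \frac{2}{3} e_{13} + \frac{4}{3} e_{23}; (\frac{4}{3} e_{23})*r = -12 - \frac{16}{3} e_{12} + \frac{4}{9} e_{13} + \frac{2}{9} e_{23}.
Sum: -\frac{853}{30} + \frac{901}{30} e_{12} - \frac{919}{45} e_{13} + \frac{151}{45} e_{23}; translating back through the correspondence:
Answer: -\frac{853}{30} + \frac{151}{45}i - \frac{919}{45}j + \frac{901}{30}k


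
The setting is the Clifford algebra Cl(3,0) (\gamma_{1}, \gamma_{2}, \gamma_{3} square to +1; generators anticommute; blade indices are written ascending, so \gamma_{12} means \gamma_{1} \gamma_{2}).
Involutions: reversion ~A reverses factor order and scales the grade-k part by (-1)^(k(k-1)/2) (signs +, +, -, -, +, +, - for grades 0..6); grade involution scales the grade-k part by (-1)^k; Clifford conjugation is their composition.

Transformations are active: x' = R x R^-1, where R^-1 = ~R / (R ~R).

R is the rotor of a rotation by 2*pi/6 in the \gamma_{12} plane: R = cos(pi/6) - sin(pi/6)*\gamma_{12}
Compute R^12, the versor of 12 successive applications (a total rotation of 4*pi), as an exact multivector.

The rotor phase is half the rotation angle and phases add under composition, so 12 steps in the \gamma_{12} plane accumulate phase 12*(pi/6) = 2 \pi: R^12 = cos(2 \pi) - sin(2 \pi)*\gamma_{12}.
cos(2 \pi) = 1 and sin(2 \pi) = 0, so R^12 = 1. The total rotation 4*pi is 2 full turns, so every vector returns to itself, yet the rotor is +1, back on the identity sheet (an even number of 2*pi turns).
Answer: 1


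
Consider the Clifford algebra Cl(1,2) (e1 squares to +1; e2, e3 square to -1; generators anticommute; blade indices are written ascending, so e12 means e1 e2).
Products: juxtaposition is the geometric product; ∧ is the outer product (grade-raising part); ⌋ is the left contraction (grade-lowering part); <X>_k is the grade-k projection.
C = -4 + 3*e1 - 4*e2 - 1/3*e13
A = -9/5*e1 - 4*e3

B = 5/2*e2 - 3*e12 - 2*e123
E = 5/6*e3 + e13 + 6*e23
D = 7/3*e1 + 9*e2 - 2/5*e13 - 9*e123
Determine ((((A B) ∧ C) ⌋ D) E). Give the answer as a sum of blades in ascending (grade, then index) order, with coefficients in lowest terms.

step 1: 27/5*e2 - 25/2*e12 + 68/5*e23 + 12*e123
step 2: -108/5*e2 + 169/5*e12 - 272/5*e23 - 27/5*e123
step 3: 729/5 - 2448/5*e1 - 1521/5*e3 + 972/5*e13
step 4: 4479/10 - 2331/5*e1 - 9126/5*e2 - 3681/10*e3 + 5832/5*e12 - 1311/5*e13 + 4374/5*e23 - 14688/5*e123
Answer: 4479/10 - 2331/5*e1 - 9126/5*e2 - 3681/10*e3 + 5832/5*e12 - 1311/5*e13 + 4374/5*e23 - 14688/5*e123


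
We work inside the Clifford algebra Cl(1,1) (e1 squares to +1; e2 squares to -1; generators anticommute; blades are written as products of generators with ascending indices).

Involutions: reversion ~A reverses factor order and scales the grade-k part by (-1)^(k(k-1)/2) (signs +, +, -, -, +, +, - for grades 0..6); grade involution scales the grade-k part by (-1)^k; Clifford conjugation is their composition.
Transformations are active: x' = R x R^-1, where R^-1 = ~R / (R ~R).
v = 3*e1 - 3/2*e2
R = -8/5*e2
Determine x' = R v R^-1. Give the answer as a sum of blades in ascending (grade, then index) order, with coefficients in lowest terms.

~R = -8/5*e2, and R ~R = -64/25, so R^-1 = ~R / (-64/25).
R v = -12/5 + 24/5*e1 e2
Answer: -3*e1 - 3/2*e2


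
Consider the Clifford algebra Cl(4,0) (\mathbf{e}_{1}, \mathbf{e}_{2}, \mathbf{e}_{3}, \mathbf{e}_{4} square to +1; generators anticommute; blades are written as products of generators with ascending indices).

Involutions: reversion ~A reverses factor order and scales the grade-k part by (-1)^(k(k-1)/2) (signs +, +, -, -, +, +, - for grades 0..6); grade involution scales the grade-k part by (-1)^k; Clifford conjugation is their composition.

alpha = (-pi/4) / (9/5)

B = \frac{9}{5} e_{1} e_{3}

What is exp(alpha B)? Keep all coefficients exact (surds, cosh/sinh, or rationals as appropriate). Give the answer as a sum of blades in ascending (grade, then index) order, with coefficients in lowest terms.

B^2 = (\frac{9}{5})^2*(e_{1} e_{3})^2 = \frac{81}{25}*(-1) = -\frac{81}{25} (a basis 2-blade squares to minus the product of its generators' squares).
B^2 = -\frac{81}{25} — the negative square puts this in the circular regime; l = \frac{9}{5}, alpha*l = - \frac{\pi}{4}, so exp(alpha B) = cos(- \frac{\pi}{4}) + (sin(- \frac{\pi}{4})/(\frac{9}{5}))*B = \frac{\sqrt{2}}{2} + (- \frac{5 \sqrt{2}}{18})*B.
Answer: \frac{\sqrt{2}}{2} - \frac{\sqrt{2}}{2} e_{1} e_{3}


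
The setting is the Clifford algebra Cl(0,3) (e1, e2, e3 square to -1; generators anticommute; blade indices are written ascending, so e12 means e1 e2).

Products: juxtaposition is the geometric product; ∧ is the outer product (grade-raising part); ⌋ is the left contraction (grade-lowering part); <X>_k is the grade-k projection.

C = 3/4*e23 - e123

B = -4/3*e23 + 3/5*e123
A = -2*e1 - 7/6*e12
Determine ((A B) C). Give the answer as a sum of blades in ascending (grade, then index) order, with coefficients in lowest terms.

step 1: 7/10*e3 - 14/9*e13 + 6/5*e23 + 8/3*e123
step 2: -107/30 - 4/5*e1 + 749/360*e2 - 7/15*e12
Answer: -107/30 - 4/5*e1 + 749/360*e2 - 7/15*e12


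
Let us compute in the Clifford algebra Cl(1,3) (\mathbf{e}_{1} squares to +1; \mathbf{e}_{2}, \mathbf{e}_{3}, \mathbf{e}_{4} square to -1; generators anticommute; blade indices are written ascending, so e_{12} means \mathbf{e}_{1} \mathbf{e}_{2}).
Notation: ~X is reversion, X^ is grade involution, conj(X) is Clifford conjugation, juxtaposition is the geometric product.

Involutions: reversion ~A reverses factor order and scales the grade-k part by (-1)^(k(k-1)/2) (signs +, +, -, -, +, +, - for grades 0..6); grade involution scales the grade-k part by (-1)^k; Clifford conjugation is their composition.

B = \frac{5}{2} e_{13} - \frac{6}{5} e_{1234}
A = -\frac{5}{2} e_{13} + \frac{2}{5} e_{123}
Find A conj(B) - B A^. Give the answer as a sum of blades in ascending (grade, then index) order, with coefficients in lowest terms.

first term: \frac{25}{4} + e_{2} + \frac{12}{25} e_{4} - 3 e_{24}
second term: -\frac{25}{4} + e_{2} + \frac{12}{25} e_{4} - 3 e_{24}
Answer: \frac{25}{2}


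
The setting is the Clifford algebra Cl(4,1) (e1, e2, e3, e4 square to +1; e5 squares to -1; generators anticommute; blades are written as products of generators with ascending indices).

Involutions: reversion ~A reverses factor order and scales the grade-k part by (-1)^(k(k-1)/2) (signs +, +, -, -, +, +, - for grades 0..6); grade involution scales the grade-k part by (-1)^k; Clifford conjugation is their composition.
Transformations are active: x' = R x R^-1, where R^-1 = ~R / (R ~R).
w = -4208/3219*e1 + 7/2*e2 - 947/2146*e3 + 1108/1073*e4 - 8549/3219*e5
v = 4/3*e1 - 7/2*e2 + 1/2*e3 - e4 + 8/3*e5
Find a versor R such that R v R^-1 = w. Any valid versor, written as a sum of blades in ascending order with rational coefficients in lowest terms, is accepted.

Why this works: both vectors square to 49/6, so q(v) = q(w) and R = v + w = 28/1073*e1 + 63/1073*e3 + 35/1073*e4 + 35/3219*e5 carries v to w — its own direction survives, the complement (v - w)/2 flips.
Answer: 28/1073*e1 + 63/1073*e3 + 35/1073*e4 + 35/3219*e5


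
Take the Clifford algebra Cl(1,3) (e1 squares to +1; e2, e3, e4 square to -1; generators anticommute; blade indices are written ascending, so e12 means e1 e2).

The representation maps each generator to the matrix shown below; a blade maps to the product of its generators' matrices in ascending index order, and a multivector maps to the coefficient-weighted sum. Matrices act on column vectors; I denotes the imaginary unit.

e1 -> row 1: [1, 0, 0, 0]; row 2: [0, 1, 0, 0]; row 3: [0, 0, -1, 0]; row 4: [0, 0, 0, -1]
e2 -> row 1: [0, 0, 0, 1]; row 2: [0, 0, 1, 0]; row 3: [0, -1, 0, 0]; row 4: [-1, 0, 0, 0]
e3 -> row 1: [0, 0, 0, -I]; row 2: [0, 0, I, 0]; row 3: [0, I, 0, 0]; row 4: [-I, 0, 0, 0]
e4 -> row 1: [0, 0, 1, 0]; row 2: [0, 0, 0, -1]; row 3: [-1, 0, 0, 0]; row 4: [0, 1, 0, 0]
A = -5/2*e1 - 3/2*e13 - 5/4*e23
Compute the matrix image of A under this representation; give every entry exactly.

Bivector images (products of the table entries): rho(e13) = rho(e1)rho(e3) = row 1: [0, 0, 0, -I]; row 2: [0, 0, I, 0]; row 3: [0, -I, 0, 0]; row 4: [I, 0, 0, 0]; rho(e23) = rho(e2)rho(e3) = row 1: [-I, 0, 0, 0]; row 2: [0, I, 0, 0]; row 3: [0, 0, -I, 0]; row 4: [0, 0, 0, I].
M = (-5/2)*rho(e1) + (-3/2)*rho(e13) + (-5/4)*rho(e23), summed entrywise:
Answer: row 1: [-5/2 + 5*I/4, 0, 0, 3*I/2]; row 2: [0, -5/2 - 5*I/4, -3*I/2, 0]; row 3: [0, 3*I/2, 5/2 + 5*I/4, 0]; row 4: [-3*I/2, 0, 0, 5/2 - 5*I/4]


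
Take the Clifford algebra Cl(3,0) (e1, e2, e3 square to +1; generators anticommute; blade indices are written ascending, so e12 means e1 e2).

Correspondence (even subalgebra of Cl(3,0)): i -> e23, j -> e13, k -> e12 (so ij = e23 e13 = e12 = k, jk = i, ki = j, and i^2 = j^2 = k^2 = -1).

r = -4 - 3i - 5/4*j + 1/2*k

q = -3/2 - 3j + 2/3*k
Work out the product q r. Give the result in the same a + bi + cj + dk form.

In blades: q = -3/2 + 2/3*e12 - 3*e13, r = -4 + 1/2*e12 - 5/4*e13 - 3*e23.
Distribute q over r term by term (generator squares from the signature, products reordered to ascending indices): (-3/2)*r = 6 - 3/4*e12 + 15/8*e13 + 9/2*e23; (2/3*e12)*r = -1/3 - 8/3*e12 - 2*e13 + 5/6*e23; (-3*e13)*r = -15/4 - 9*e12 + 12*e13 - 3/2*e23.
Sum: 23/12 - 149/12*e12 + 95/8*e13 + 23/6*e23; translating back through the correspondence:
Answer: 23/12 + 23/6*i + 95/8*j - 149/12*k


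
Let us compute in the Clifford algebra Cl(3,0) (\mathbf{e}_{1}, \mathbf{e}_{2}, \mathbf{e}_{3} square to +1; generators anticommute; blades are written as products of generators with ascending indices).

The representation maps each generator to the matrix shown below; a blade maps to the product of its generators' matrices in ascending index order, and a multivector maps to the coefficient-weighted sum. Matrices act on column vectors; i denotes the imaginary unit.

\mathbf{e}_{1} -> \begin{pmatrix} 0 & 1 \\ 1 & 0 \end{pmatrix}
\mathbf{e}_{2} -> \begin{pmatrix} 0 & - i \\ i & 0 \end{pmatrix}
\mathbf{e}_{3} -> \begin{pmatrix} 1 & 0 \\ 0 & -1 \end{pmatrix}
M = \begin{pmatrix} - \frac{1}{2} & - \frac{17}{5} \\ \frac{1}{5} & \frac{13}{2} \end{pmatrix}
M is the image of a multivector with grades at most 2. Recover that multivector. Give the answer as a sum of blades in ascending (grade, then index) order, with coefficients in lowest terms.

Method: 1, rho(e_{1}), rho(e_{2}), rho(e_{3}) form a trace-orthogonal basis of the 2x2 complex matrices (tr(X Y) = 2 if X = Y, else 0), so M = m0*1 + m1*rho(e_{1}) + m2*rho(e_{2}) + m3*rho(e_{3}) with m0 = tr(M)/2 = 3, m1 = tr(M rho(e_{1}))/2 = - \frac{8}{5}, m2 = tr(M rho(e_{2}))/2 = - \frac{9 i}{5}, m3 = tr(M rho(e_{3}))/2 = - \frac{7}{2}.
Multiplying table entries, the bivector images are rho(e_{1} e_{2}) = i*rho(e_{3}), rho(e_{1} e_{3}) = -i*rho(e_{2}), rho(e_{2} e_{3}) = i*rho(e_{1}); with real blade coefficients the real parts of m0..m3 are the coefficients of 1, e_{1}, e_{2}, e_{3} and the imaginary parts give the bivectors (e_{2} e_{3}: Im m1, e_{1} e_{3}: -Im m2, e_{1} e_{2}: Im m3).
Answer: 3 - \frac{8}{5} e_{1} - \frac{7}{2} e_{3} + \frac{9}{5} e_{1} e_{3}


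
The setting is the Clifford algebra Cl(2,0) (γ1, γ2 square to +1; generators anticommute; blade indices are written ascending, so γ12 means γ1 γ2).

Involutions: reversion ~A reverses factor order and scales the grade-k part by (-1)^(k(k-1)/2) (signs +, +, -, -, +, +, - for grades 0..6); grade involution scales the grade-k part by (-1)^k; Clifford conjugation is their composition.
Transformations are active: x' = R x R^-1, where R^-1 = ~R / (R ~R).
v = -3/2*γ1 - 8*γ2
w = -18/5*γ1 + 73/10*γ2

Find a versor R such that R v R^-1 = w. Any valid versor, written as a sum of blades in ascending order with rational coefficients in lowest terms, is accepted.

Why this works: both vectors square to 265/4, so q(v) = q(w) and R = v + w = -51/10*γ1 - 7/10*γ2 carries v to w — its own direction survives, the complement (v - w)/2 flips.
Answer: -51/10*γ1 - 7/10*γ2


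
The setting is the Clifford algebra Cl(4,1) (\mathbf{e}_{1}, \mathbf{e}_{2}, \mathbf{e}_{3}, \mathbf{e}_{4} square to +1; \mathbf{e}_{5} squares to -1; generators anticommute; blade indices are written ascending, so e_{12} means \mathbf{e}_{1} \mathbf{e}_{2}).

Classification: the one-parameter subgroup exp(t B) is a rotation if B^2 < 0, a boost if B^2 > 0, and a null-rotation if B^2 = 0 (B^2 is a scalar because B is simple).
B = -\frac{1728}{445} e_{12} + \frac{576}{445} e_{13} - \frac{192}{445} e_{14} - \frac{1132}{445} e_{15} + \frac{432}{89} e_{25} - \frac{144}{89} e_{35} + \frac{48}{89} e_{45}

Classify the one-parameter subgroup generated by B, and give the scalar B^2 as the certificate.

B^2 term by term: the squares give (-\frac{1728}{445})^2*(e_{12})^2 + (\frac{576}{445})^2*(e_{13})^2 + (-\frac{192}{445})^2*(e_{14})^2 + (-\frac{1132}{445})^2*(e_{15})^2 + (\frac{432}{89})^2*(e_{25})^2 + (-\frac{144}{89})^2*(e_{35})^2 + (\frac{48}{89})^2*(e_{45})^2 = \frac{2985984}{198025}*(-1) + \frac{331776}{198025}*(-1) + \frac{36864}{198025}*(-1) + \frac{1281424}{198025}*(+1) + \frac{186624}{7921}*(+1) + \frac{20736}{7921}*(+1) + \frac{2304}{7921}*(+1) = 16 (each basis 2-blade squares to minus the product of its generators' squares); cross terms between blades sharing an index anticommute and cancel; the commuting (index-disjoint) pairs give grade-4 terms 2*c*c'*(blade product), which cancel blade by blade — e_{1235}: \frac{497664}{39605} - \frac{497664}{39605} = 0; e_{1245}: -\frac{165888}{39605} + \frac{165888}{39605} = 0; e_{1345}: \frac{55296}{39605} - \frac{55296}{39605} = 0 — confirming B is simple. So B^2 = 16.
Answer: boost, certificate B^2 = 16. One invariant decides it: the square 16 survives every conjugation, and its sign is exactly the classification.


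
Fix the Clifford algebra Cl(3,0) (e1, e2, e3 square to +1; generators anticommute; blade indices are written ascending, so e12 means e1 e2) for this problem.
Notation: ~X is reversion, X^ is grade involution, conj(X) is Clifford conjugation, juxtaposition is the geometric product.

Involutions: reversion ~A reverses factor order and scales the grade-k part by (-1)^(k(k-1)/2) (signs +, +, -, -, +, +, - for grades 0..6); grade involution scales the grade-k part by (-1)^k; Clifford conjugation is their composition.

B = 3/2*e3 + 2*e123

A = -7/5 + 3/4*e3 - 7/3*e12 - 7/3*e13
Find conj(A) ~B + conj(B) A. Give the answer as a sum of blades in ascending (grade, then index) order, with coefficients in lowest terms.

first term: -9/8 + 7/2*e1 - 14/3*e2 + 77/30*e3 + 3/2*e12 + 63/10*e123
second term: -9/8 - 7/2*e1 - 14/3*e2 + 203/30*e3 + 3/2*e12 + 7/10*e123
Answer: -9/4 - 28/3*e2 + 28/3*e3 + 3*e12 + 7*e123


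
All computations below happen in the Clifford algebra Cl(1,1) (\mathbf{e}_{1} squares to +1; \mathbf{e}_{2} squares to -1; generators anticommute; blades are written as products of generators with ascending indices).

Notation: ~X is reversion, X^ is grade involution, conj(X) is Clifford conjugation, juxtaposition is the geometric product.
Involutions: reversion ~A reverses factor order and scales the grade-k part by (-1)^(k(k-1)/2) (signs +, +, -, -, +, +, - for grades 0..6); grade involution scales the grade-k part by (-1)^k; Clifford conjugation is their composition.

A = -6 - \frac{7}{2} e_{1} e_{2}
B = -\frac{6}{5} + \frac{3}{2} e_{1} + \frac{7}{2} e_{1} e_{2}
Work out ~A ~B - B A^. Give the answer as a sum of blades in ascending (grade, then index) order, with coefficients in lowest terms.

first term: -\frac{101}{20} - 9 e_{1} - \frac{21}{4} e_{2} + \frac{84}{5} e_{1} e_{2}
second term: -\frac{101}{20} - 9 e_{1} - \frac{21}{4} e_{2} - \frac{84}{5} e_{1} e_{2}
Answer: \frac{168}{5} e_{1} e_{2}


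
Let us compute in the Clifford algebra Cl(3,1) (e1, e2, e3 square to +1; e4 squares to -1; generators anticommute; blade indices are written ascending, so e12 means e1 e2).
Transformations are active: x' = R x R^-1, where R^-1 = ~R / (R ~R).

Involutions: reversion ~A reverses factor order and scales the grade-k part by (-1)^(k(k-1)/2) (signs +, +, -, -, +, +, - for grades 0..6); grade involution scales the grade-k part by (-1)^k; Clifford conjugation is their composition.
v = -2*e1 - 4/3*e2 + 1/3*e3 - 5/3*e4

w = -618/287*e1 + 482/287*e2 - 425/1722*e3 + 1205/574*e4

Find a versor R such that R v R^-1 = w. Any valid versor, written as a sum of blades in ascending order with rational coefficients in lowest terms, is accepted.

Key observation: q(v) = q(w) = 28/9 (sandwiches preserve the norm), so R = v + w = -1192/287*e1 + 298/861*e2 + 149/1722*e3 + 745/1722*e4 works whenever it is invertible — the component of v along it is kept and (v - w)/2 reverses, sending v to w.
Answer: -1192/287*e1 + 298/861*e2 + 149/1722*e3 + 745/1722*e4


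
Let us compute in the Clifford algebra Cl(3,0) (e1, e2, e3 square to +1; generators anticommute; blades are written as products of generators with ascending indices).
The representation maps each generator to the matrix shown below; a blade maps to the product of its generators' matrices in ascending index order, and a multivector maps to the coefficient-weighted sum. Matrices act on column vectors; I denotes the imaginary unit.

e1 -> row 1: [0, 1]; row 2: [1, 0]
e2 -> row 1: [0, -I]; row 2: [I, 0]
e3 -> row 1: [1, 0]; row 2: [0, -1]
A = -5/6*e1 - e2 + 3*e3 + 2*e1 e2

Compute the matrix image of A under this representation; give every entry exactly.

Bivector images (products of the table entries): rho(e1 e2) = rho(e1)rho(e2) = row 1: [I, 0]; row 2: [0, -I].
M = (-5/6)*rho(e1) + (-1)*rho(e2) + (3)*rho(e3) + (2)*rho(e1 e2), summed entrywise:
Answer: row 1: [3 + 2*I, -5/6 + I]; row 2: [-5/6 - I, -3 - 2*I]


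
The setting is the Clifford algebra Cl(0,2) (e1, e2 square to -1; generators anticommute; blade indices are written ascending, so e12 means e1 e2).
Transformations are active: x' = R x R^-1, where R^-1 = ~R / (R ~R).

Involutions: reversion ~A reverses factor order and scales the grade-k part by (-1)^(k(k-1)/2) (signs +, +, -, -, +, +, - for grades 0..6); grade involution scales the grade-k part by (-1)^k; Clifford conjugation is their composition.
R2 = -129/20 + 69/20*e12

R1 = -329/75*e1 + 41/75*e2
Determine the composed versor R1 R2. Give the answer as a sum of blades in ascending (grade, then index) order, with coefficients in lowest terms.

Distribute over the terms of R1 (each basis-blade product reordered to ascending indices, repeated generators contracted through their squares):
(-329/75*e1) R2 = 14147/500*e1 + 7567/500*e2
(41/75*e2) R2 = 943/500*e1 - 1763/500*e2
Summing the partial products and collecting blades:
Answer: 1509/50*e1 + 1451/125*e2


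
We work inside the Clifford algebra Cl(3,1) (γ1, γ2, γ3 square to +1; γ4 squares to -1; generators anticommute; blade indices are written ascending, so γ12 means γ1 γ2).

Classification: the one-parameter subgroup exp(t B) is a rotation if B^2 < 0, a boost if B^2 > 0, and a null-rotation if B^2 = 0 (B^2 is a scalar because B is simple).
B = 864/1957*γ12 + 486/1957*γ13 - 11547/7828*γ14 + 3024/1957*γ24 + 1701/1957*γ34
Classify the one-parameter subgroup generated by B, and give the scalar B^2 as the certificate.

B^2 term by term: the squares give (864/1957)^2*(γ12)^2 + (486/1957)^2*(γ13)^2 + (-11547/7828)^2*(γ14)^2 + (3024/1957)^2*(γ24)^2 + (1701/1957)^2*(γ34)^2 = 746496/3829849*(-1) + 236196/3829849*(-1) + 133333209/61277584*(+1) + 9144576/3829849*(+1) + 2893401/3829849*(+1) = 81/16 (each basis 2-blade squares to minus the product of its generators' squares); cross terms between blades sharing an index anticommute and cancel; the commuting (index-disjoint) pairs give grade-4 terms 2*c*c'*(blade product), which cancel blade by blade — γ1234: 2939328/3829849 - 2939328/3829849 = 0 — confirming B is simple. So B^2 = 81/16.
Answer: boost, certificate B^2 = 81/16. B^2 = 81/16 is basis-independent, so its sign is the whole story.


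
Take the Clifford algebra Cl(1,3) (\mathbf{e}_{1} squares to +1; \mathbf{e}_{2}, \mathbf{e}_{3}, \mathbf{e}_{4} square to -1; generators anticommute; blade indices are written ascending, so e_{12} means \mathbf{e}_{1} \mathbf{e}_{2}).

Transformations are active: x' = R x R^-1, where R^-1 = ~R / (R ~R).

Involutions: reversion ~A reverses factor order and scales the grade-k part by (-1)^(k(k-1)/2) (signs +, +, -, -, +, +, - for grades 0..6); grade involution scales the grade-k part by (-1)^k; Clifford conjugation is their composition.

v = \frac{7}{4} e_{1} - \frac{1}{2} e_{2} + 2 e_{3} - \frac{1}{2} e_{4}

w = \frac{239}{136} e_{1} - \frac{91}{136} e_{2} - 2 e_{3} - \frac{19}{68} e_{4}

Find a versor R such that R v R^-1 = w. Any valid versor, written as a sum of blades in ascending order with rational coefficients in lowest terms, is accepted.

Construction: equal norms (both -\frac{23}{16}) license R = v + w = \frac{477}{136} e_{1} - \frac{159}{136} e_{2} - \frac{53}{68} e_{4} — nothing changes along that direction, while (v - w)/2 changes sign, so v maps onto w.
Answer: \frac{477}{136} e_{1} - \frac{159}{136} e_{2} - \frac{53}{68} e_{4}


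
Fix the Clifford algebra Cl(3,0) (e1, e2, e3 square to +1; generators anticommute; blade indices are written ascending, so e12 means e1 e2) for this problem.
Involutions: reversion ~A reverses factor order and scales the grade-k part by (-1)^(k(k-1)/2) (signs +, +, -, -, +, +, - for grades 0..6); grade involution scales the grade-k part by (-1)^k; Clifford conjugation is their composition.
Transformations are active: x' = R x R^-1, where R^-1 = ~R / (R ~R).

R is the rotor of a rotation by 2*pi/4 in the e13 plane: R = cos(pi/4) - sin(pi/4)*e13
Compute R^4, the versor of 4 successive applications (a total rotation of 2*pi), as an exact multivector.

Because a rotor carries half the rotation angle, composing 4 copies of this e13-plane rotor multiplies the phase: 4*(pi/4) = pi, hence R^4 = cos(pi) - sin(pi)*e13.
cos(pi) = -1 and sin(pi) = 0, so R^4 = -1. The total rotation 2*pi is 1 full turn, so every vector returns to itself, yet the rotor is -1, on the OTHER sheet of the double cover (an odd number of 2*pi turns).
Answer: -1


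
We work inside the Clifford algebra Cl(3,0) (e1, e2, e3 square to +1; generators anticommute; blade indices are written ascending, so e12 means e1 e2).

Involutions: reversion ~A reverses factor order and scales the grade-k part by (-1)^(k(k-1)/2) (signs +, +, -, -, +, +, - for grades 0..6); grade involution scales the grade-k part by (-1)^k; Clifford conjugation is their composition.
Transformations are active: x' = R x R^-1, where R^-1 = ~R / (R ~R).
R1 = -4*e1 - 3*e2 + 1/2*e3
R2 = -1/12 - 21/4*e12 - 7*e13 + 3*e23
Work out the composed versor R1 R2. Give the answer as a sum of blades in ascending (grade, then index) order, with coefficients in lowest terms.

Distribute over the terms of R1 (each basis-blade product reordered to ascending indices, repeated generators contracted through their squares):
(-4*e1) R2 = 1/3*e1 + 21*e2 + 28*e3 - 12*e123
(-3*e2) R2 = -63/4*e1 + 1/4*e2 - 9*e3 - 21*e123
(1/2*e3) R2 = 7/2*e1 - 3/2*e2 - 1/24*e3 - 21/8*e123
Summing the partial products and collecting blades:
Answer: -143/12*e1 + 79/4*e2 + 455/24*e3 - 285/8*e123


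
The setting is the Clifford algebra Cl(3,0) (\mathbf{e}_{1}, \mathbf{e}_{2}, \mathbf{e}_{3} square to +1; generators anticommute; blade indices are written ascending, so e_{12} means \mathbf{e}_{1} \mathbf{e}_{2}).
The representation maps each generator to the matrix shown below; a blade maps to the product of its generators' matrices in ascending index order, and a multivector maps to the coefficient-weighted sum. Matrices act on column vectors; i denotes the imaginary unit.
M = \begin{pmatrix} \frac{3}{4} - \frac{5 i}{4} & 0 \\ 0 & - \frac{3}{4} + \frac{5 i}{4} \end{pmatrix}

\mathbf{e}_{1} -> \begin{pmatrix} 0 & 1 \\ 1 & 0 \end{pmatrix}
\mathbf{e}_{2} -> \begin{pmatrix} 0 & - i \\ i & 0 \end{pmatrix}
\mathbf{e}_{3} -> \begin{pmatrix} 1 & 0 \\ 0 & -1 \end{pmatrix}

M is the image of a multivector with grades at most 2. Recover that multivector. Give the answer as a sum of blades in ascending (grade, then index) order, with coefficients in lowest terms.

Method: 1, rho(e_{1}), rho(e_{2}), rho(e_{3}) form a trace-orthogonal basis of the 2x2 complex matrices (tr(X Y) = 2 if X = Y, else 0), so M = m0*1 + m1*rho(e_{1}) + m2*rho(e_{2}) + m3*rho(e_{3}) with m0 = tr(M)/2 = 0, m1 = tr(M rho(e_{1}))/2 = 0, m2 = tr(M rho(e_{2}))/2 = 0, m3 = tr(M rho(e_{3}))/2 = \frac{3}{4} - \frac{5 i}{4}.
Multiplying table entries, the bivector images are rho(e_{12}) = i*rho(e_{3}), rho(e_{13}) = -i*rho(e_{2}), rho(e_{23}) = i*rho(e_{1}); with real blade coefficients the real parts of m0..m3 are the coefficients of 1, e_{1}, e_{2}, e_{3} and the imaginary parts give the bivectors (e_{23}: Im m1, e_{13}: -Im m2, e_{12}: Im m3).
Answer: \frac{3}{4} e_{3} - \frac{5}{4} e_{12}


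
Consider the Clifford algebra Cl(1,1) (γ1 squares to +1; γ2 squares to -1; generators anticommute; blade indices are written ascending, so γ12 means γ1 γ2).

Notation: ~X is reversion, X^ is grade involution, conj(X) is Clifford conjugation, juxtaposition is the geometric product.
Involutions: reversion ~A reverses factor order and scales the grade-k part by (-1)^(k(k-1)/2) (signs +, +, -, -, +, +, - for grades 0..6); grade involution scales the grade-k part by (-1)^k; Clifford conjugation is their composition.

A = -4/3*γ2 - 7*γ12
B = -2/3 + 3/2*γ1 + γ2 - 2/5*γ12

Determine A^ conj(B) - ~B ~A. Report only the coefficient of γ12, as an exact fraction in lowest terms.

first term: -22/15 - 97/15*γ1 - 205/18*γ2 + 20/3*γ12
second term: 62/15 + 113/15*γ1 + 205/18*γ2 - 20/3*γ12
Answer: 40/3


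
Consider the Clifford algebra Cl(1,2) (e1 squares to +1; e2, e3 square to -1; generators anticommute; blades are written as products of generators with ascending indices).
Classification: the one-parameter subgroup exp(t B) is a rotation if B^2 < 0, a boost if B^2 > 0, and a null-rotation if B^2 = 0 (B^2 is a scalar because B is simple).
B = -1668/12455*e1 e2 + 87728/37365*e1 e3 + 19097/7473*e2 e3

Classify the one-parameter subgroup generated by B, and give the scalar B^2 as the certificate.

B^2 term by term: the squares give (-1668/12455)^2*(e1 e2)^2 + (87728/37365)^2*(e1 e3)^2 + (19097/7473)^2*(e2 e3)^2 = 2782224/155127025*(+1) + 7696201984/1396143225*(+1) + 364695409/55845729*(-1) = -1 (each basis 2-blade squares to minus the product of its generators' squares); cross terms between blades sharing an index anticommute and cancel. So B^2 = -1.
Answer: rotation, certificate B^2 = -1. The scalar -1 is the complete invariant here: its sign names the subgroup type.


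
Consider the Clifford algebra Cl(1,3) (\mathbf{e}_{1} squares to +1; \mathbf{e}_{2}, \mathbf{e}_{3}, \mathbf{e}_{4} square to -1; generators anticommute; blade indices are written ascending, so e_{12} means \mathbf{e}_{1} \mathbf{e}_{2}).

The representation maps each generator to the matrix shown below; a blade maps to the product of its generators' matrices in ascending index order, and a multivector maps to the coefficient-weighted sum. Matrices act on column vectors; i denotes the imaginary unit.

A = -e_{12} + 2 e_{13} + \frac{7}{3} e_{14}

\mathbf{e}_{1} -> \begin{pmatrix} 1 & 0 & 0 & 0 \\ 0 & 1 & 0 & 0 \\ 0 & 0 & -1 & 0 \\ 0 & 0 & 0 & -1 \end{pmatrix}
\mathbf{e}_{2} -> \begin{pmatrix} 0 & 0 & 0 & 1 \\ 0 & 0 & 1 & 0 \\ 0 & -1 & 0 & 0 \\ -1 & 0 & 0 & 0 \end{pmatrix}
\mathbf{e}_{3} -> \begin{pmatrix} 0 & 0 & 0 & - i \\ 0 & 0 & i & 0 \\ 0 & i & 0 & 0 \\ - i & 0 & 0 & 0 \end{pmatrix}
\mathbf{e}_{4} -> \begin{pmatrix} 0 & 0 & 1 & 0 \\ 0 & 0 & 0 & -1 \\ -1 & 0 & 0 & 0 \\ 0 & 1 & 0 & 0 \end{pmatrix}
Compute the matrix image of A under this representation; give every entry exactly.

Bivector images (products of the table entries): rho(e_{12}) = rho(\mathbf{e}_{1})rho(\mathbf{e}_{2}) = \begin{pmatrix} 0 & 0 & 0 & 1 \\ 0 & 0 & 1 & 0 \\ 0 & 1 & 0 & 0 \\ 1 & 0 & 0 & 0 \end{pmatrix}; rho(e_{13}) = rho(\mathbf{e}_{1})rho(\mathbf{e}_{3}) = \begin{pmatrix} 0 & 0 & 0 & - i \\ 0 & 0 & i & 0 \\ 0 & - i & 0 & 0 \\ i & 0 & 0 & 0 \end{pmatrix}; rho(e_{14}) = rho(\mathbf{e}_{1})rho(\mathbf{e}_{4}) = \begin{pmatrix} 0 & 0 & 1 & 0 \\ 0 & 0 & 0 & -1 \\ 1 & 0 & 0 & 0 \\ 0 & -1 & 0 & 0 \end{pmatrix}.
M = (-1)*rho(e_{12}) + (2)*rho(e_{13}) + (\frac{7}{3})*rho(e_{14}), summed entrywise:
Answer: \begin{pmatrix} 0 & 0 & \frac{7}{3} & -1 - 2 i \\ 0 & 0 & -1 + 2 i & - \frac{7}{3} \\ \frac{7}{3} & -1 - 2 i & 0 & 0 \\ -1 + 2 i & - \frac{7}{3} & 0 & 0 \end{pmatrix}


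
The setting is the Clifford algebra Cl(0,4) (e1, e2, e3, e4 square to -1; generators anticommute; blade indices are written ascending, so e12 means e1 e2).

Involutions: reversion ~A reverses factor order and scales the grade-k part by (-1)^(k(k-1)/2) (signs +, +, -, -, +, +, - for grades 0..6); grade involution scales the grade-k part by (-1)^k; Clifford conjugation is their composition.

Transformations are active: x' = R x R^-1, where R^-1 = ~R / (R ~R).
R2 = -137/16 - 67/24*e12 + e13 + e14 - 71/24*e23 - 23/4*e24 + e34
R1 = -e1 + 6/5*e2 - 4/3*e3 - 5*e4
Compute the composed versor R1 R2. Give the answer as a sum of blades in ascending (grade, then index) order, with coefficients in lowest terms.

Distribute over the terms of R1 (each basis-blade product reordered to ascending indices, repeated generators contracted through their squares):
(-e1) R2 = 137/16*e1 - 67/24*e2 + e3 + e4 + 71/24*e123 + 23/4*e124 - e134
(6/5*e2) R2 = -67/20*e1 - 411/40*e2 + 71/20*e3 + 69/10*e4 - 6/5*e123 - 6/5*e124 + 6/5*e234
(-4/3*e3) R2 = -4/3*e1 + 71/18*e2 + 137/12*e3 + 4/3*e4 + 67/18*e123 + 4/3*e134 - 23/3*e234
(-5*e4) R2 = -5*e1 + 115/4*e2 - 5*e3 + 685/16*e4 + 335/24*e124 - 5*e134 + 355/24*e234
Summing the partial products and collecting blades:
Answer: -269/240*e1 + 3533/180*e2 + 329/30*e3 + 12491/240*e4 + 1973/360*e123 + 2221/120*e124 - 14/3*e134 + 333/40*e234


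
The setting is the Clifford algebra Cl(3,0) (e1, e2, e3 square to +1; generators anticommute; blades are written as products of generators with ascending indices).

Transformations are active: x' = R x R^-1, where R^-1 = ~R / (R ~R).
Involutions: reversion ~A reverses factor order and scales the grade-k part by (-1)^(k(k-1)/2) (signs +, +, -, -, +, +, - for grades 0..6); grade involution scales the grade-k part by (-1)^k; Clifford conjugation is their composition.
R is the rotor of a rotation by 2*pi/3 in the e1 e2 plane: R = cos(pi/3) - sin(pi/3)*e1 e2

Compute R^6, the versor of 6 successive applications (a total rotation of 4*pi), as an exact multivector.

Rotor phase runs at HALF the rotation angle; powers of one rotor simply add phase, so after 6 steps in e1 e2 the phase is 6*pi/3 = 2*pi and R^6 = cos(2*pi) - sin(2*pi)*e1 e2.
cos(2*pi) = 1 and sin(2*pi) = 0, so R^6 = 1. The total rotation 4*pi is 2 full turns, so every vector returns to itself, yet the rotor is +1, back on the identity sheet (an even number of 2*pi turns).
Answer: 1


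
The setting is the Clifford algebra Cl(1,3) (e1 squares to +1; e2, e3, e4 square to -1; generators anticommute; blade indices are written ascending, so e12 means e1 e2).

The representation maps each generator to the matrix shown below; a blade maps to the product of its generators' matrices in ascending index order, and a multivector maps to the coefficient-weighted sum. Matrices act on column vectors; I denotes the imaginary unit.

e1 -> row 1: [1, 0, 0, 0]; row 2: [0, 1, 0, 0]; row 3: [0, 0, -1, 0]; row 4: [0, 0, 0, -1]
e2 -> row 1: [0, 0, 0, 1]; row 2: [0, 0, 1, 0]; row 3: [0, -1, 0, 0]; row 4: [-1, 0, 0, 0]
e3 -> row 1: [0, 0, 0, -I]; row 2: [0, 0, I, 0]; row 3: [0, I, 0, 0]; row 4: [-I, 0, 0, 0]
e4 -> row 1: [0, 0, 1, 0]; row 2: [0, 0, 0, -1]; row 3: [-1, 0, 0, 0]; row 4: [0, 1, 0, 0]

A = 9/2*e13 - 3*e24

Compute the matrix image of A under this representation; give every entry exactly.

Bivector images (products of the table entries): rho(e13) = rho(e1)rho(e3) = row 1: [0, 0, 0, -I]; row 2: [0, 0, I, 0]; row 3: [0, -I, 0, 0]; row 4: [I, 0, 0, 0]; rho(e24) = rho(e2)rho(e4) = row 1: [0, 1, 0, 0]; row 2: [-1, 0, 0, 0]; row 3: [0, 0, 0, 1]; row 4: [0, 0, -1, 0].
M = (9/2)*rho(e13) + (-3)*rho(e24), summed entrywise:
Answer: row 1: [0, -3, 0, -9*I/2]; row 2: [3, 0, 9*I/2, 0]; row 3: [0, -9*I/2, 0, -3]; row 4: [9*I/2, 0, 3, 0]


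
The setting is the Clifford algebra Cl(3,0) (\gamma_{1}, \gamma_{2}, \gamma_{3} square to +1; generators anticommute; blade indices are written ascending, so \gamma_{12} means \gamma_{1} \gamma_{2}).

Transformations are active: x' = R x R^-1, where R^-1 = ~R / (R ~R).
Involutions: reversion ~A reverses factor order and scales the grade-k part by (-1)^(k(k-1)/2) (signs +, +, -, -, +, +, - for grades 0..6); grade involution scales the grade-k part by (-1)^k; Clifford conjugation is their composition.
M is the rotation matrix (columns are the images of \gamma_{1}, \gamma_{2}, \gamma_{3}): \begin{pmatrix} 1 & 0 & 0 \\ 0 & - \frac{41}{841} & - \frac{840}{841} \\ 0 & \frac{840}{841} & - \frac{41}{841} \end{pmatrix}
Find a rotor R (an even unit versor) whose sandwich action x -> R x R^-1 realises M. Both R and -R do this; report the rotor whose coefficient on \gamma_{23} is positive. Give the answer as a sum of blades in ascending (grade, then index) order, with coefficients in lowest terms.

Method: write R = a + b12*\gamma_{12} + b13*\gamma_{13} + b23*\gamma_{23} with a^2 + b12^2 + b13^2 + b23^2 = 1 (so R^-1 = ~R). Expanding the columns R e_j ~R gives tr M = 4a^2 - 1 and, from the antisymmetric part, M21 - M12 = -4a*b12, M13 - M31 = 4a*b13, M32 - M23 = -4a*b23.
Here tr M = \frac{759}{841}, so a^2 = (1 + tr M)/4 = \frac{400}{841} and a = ±\frac{20}{29}. Taking a = \frac{20}{29}: M21 - M12 = 0, M13 - M31 = 0, M32 - M23 = \frac{1680}{841}, giving b12 = 0, b13 = 0, b23 = -\frac{21}{29}, i.e. R = \frac{20}{29} - \frac{21}{29} \gamma_{23}.
Its \gamma_{23} coefficient is negative, so report the other preimage -R.
Answer: -\frac{20}{29} + \frac{21}{29} \gamma_{23}. Note: both R and -R realise this M (trace \frac{759}{841}); the covering map identifies them, and the \gamma_{23}-coefficient sign is the tie-breaker.


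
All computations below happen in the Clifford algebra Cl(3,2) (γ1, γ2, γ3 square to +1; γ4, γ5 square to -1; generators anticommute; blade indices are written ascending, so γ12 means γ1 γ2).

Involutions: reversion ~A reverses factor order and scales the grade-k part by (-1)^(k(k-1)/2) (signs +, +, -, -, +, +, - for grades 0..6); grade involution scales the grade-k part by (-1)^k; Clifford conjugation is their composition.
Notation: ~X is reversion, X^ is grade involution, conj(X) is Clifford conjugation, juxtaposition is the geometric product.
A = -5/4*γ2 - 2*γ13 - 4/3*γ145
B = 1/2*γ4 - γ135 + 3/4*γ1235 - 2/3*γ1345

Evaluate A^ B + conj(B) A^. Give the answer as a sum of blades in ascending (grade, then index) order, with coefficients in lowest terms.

first term: 8/9*γ3 - 2*γ5 + 2/3*γ15 + 5/8*γ24 - 3/2*γ25 + 4/3*γ34 - 4/3*γ45 - γ134 - 15/16*γ135 - γ234 + 5/4*γ1235 + 5/6*γ12345
second term: -8/9*γ3 - 2*γ5 - 2/3*γ15 + 5/8*γ24 - 3/2*γ25 - 4/3*γ34 - 4/3*γ45 + γ134 + 15/16*γ135 - γ234 - 5/4*γ1235 + 5/6*γ12345
Answer: -4*γ5 + 5/4*γ24 - 3*γ25 - 8/3*γ45 - 2*γ234 + 5/3*γ12345


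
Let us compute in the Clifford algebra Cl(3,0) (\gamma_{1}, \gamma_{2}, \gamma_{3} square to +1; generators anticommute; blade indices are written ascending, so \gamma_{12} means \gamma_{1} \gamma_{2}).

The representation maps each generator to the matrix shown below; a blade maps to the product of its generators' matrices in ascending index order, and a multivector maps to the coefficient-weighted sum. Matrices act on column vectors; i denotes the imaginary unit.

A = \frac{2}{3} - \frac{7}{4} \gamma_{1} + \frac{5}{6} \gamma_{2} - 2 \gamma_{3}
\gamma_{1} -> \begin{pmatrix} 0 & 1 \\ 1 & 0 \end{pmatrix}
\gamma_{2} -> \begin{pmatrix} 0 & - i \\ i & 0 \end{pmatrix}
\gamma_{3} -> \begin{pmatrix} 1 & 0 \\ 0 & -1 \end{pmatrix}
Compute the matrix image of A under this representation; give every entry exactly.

M = (\frac{2}{3})*1 + (-\frac{7}{4})*rho(\gamma_{1}) + (\frac{5}{6})*rho(\gamma_{2}) + (-2)*rho(\gamma_{3}), summed entrywise (1 is the identity matrix):
Answer: \begin{pmatrix} - \frac{4}{3} & - \frac{7}{4} - \frac{5 i}{6} \\ - \frac{7}{4} + \frac{5 i}{6} & \frac{8}{3} \end{pmatrix}


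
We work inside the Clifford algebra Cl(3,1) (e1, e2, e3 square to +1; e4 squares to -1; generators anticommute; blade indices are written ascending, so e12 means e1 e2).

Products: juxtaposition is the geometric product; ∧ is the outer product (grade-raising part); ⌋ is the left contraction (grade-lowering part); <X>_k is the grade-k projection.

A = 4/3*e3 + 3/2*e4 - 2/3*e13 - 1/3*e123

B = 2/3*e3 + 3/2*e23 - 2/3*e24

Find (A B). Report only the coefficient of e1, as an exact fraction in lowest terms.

step 1: 8/9 + 1/18*e1 - 3*e2 + 7/9*e12 - e34 - 2/9*e134 + 113/36*e234 - 4/9*e1234
Answer: 1/18


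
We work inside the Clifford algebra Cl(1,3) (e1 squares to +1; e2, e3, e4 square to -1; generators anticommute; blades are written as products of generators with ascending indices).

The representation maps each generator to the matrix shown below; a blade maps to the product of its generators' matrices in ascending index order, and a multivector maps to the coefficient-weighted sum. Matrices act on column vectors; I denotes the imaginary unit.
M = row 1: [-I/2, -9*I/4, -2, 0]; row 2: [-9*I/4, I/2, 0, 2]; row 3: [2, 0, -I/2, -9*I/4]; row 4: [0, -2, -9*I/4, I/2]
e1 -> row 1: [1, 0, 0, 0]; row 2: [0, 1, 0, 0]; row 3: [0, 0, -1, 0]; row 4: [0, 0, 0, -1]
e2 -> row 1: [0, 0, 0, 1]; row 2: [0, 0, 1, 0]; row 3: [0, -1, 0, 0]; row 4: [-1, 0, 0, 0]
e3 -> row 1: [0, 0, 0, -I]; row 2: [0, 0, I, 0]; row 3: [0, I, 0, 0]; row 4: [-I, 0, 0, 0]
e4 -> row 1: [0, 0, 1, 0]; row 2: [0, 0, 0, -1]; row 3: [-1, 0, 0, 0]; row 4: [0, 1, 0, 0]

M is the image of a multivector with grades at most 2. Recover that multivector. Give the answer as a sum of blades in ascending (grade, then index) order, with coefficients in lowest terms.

Method: the blade images are trace-orthogonal — tr(rho(e_A) rho(e_B)^-1) = 4 if A = B and 0 otherwise — and rho(e_A)^-1 = (e_A)^2 * rho(e_A) with (e_A)^2 = +1 or -1, so the coefficient of e_A in the preimage is (e_A)^2 * tr(M rho(e_A))/4.
Nonzero projections over blades of grade <= 2: e4: (e4)^2 = -1, tr(M rho(e4)) = 8, coefficient -2; e2 e3: (e2 e3)^2 = -1, tr(M rho(e2 e3)) = -2, coefficient 1/2; e3 e4: (e3 e4)^2 = -1, tr(M rho(e3 e4)) = -9, coefficient 9/4. Every other blade of grade <= 2 projects to 0.
Answer: -2*e4 + 1/2*e2 e3 + 9/4*e3 e4
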